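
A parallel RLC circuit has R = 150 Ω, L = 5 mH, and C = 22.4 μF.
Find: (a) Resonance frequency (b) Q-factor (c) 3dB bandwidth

Step 1 — Resonance: ω₀ = 1/√(LC) = 1/√(0.005·2.24e-05) = 2988 rad/s.
Step 2 — f₀ = ω₀/(2π) = 475.6 Hz.
Step 3 — Parallel Q: Q = R/(ω₀L) = 150/(2988·0.005) = 10.04.
Step 4 — Bandwidth: Δω = ω₀/Q = 297.6 rad/s; BW = Δω/(2π) = 47.37 Hz.

(a) f₀ = 475.6 Hz  (b) Q = 10.04  (c) BW = 47.37 Hz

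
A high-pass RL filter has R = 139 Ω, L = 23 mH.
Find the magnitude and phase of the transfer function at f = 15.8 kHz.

Step 1 — Angular frequency: ω = 2π·1.58e+04 = 9.927e+04 rad/s.
Step 2 — Transfer function: H(jω) = jωL/(R + jωL).
Step 3 — Numerator jωL = j·2283; denominator R + jωL = 139 + j2283.
Step 4 — H = 0.9963 + j0.06065.
Step 5 — Magnitude: |H| = 0.9982 (-0.0 dB); phase: φ = 3.5°.

|H| = 0.9982 (-0.0 dB), φ = 3.5°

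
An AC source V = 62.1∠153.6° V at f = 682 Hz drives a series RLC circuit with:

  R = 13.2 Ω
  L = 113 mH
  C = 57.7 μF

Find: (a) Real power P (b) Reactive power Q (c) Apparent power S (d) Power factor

Step 1 — Angular frequency: ω = 2π·f = 2π·682 = 4285 rad/s.
Step 2 — Component impedances:
  R: Z = R = 13.2 Ω
  L: Z = jωL = j·4285·0.113 = 0 + j484.2 Ω
  C: Z = 1/(jωC) = -j/(ω·C) = 0 - j4.044 Ω
Step 3 — Series combination: Z_total = R + L + C = 13.2 + j480.2 Ω = 480.4∠88.4° Ω.
Step 4 — Source phasor: V = 62.1∠153.6° V = -55.62 + j27.61 V.
Step 5 — Current: I = V / Z = 0.05428 + j0.1173 A = 0.1293∠65.2° A.
Step 6 — Complex power: S = V·I* = 0.2206 + j8.025 VA.
Step 7 — Real power: P = Re(S) = 0.2206 W.
Step 8 — Reactive power: Q = Im(S) = 8.025 VAR.
Step 9 — Apparent power: |S| = 8.028 VA.
Step 10 — Power factor: PF = P/|S| = 0.02748 (lagging).

(a) P = 0.2206 W  (b) Q = 8.025 VAR  (c) S = 8.028 VA  (d) PF = 0.02748 (lagging)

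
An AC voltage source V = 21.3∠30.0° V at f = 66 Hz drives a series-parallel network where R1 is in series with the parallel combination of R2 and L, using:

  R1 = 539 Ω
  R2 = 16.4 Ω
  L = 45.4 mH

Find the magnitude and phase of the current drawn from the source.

Step 1 — Angular frequency: ω = 2π·f = 2π·66 = 414.7 rad/s.
Step 2 — Component impedances:
  R1: Z = R = 539 Ω
  R2: Z = R = 16.4 Ω
  L: Z = jωL = j·414.7·0.0454 = 0 + j18.83 Ω
Step 3 — Parallel branch: R2 || L = 1/(1/R2 + 1/L) = 9.325 + j8.123 Ω.
Step 4 — Series with R1: Z_total = R1 + (R2 || L) = 548.3 + j8.123 Ω = 548.4∠0.8° Ω.
Step 5 — Source phasor: V = 21.3∠30.0° V = 18.45 + j10.65 V.
Step 6 — Ohm's law: I = V / Z_total = (18.45 + j10.65) / (548.3 + j8.123) = 0.03392 + j0.01892 A.
Step 7 — Convert to polar: |I| = 0.03884 A, ∠I = 29.2°.

I = 0.03884∠29.2° A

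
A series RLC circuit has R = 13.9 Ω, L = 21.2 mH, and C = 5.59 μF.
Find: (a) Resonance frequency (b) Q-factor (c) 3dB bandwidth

Step 1 — Resonance condition Im(Z)=0 gives ω₀ = 1/√(LC).
Step 2 — ω₀ = 1/√(0.0212·5.59e-06) = 2905 rad/s.
Step 3 — f₀ = ω₀/(2π) = 462.3 Hz.
Step 4 — Series Q: Q = ω₀L/R = 2905·0.0212/13.9 = 4.43.
Step 5 — 3dB bandwidth: Δω = ω₀/Q = 655.7 rad/s; BW = Δω/(2π) = 104.4 Hz.

(a) f₀ = 462.3 Hz  (b) Q = 4.43  (c) BW = 104.4 Hz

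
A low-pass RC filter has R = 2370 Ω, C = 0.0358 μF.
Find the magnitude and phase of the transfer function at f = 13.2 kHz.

Step 1 — Angular frequency: ω = 2π·1.32e+04 = 8.294e+04 rad/s.
Step 2 — Transfer function: H(jω) = 1/(1 + jωRC).
Step 3 — Denominator: 1 + jωRC = 1 + j·8.294e+04·2370·3.58e-08 = 1 + j7.037.
Step 4 — H = 0.01979 - j0.1393.
Step 5 — Magnitude: |H| = 0.1407 (-17.0 dB); phase: φ = -81.9°.

|H| = 0.1407 (-17.0 dB), φ = -81.9°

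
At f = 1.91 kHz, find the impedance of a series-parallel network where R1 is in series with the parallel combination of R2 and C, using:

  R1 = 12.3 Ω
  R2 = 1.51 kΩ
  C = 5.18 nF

Step 1 — Angular frequency: ω = 2π·f = 2π·1910 = 1.2e+04 rad/s.
Step 2 — Component impedances:
  R1: Z = R = 12.3 Ω
  R2: Z = R = 1510 Ω
  C: Z = 1/(jωC) = -j/(ω·C) = 0 - j1.609e+04 Ω
Step 3 — Parallel branch: R2 || C = 1/(1/R2 + 1/C) = 1497 - j140.5 Ω.
Step 4 — Series with R1: Z_total = R1 + (R2 || C) = 1509 - j140.5 Ω = 1516∠-5.3° Ω.

Z = 1509 - j140.5 Ω = 1516∠-5.3° Ω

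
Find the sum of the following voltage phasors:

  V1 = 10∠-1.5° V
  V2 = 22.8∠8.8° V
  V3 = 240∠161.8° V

Step 1 — Convert each phasor to rectangular form:
  V1 = 10·(cos(-1.5°) + j·sin(-1.5°)) = 9.997 - j0.2618 V
  V2 = 22.8·(cos(8.8°) + j·sin(8.8°)) = 22.53 + j3.488 V
  V3 = 240·(cos(161.8°) + j·sin(161.8°)) = -228 + j74.96 V
Step 2 — Sum components: V_total = -195.5 + j78.19 V.
Step 3 — Convert to polar: |V_total| = 210.5 V, ∠V_total = 158.2°.

V_total = 210.5∠158.2° V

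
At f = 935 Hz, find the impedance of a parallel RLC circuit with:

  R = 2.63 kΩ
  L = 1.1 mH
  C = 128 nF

Step 1 — Angular frequency: ω = 2π·f = 2π·935 = 5875 rad/s.
Step 2 — Component impedances:
  R: Z = R = 2630 Ω
  L: Z = jωL = j·5875·0.0011 = 0 + j6.462 Ω
  C: Z = 1/(jωC) = -j/(ω·C) = 0 - j1330 Ω
Step 3 — Parallel combination: 1/Z_total = 1/R + 1/L + 1/C; Z_total = 0.01603 + j6.494 Ω = 6.494∠89.9° Ω.

Z = 0.01603 + j6.494 Ω = 6.494∠89.9° Ω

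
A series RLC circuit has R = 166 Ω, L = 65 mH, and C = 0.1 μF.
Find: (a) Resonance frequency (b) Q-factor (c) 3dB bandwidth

Step 1 — Resonance condition Im(Z)=0 gives ω₀ = 1/√(LC).
Step 2 — ω₀ = 1/√(0.065·1e-07) = 1.24e+04 rad/s.
Step 3 — f₀ = ω₀/(2π) = 1974 Hz.
Step 4 — Series Q: Q = ω₀L/R = 1.24e+04·0.065/166 = 4.857.
Step 5 — 3dB bandwidth: Δω = ω₀/Q = 2554 rad/s; BW = Δω/(2π) = 406.5 Hz.

(a) f₀ = 1974 Hz  (b) Q = 4.857  (c) BW = 406.5 Hz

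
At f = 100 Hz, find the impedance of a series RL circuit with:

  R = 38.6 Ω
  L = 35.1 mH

Step 1 — Angular frequency: ω = 2π·f = 2π·100 = 628.3 rad/s.
Step 2 — Component impedances:
  R: Z = R = 38.6 Ω
  L: Z = jωL = j·628.3·0.0351 = 0 + j22.05 Ω
Step 3 — Series combination: Z_total = R + L = 38.6 + j22.05 Ω = 44.46∠29.7° Ω.

Z = 38.6 + j22.05 Ω = 44.46∠29.7° Ω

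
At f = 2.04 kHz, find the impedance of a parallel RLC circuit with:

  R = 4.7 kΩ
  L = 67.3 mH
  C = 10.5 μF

Step 1 — Angular frequency: ω = 2π·f = 2π·2040 = 1.282e+04 rad/s.
Step 2 — Component impedances:
  R: Z = R = 4700 Ω
  L: Z = jωL = j·1.282e+04·0.0673 = 0 + j862.6 Ω
  C: Z = 1/(jωC) = -j/(ω·C) = 0 - j7.43 Ω
Step 3 — Parallel combination: 1/Z_total = 1/R + 1/L + 1/C; Z_total = 0.01195 - j7.495 Ω = 7.495∠-89.9° Ω.

Z = 0.01195 - j7.495 Ω = 7.495∠-89.9° Ω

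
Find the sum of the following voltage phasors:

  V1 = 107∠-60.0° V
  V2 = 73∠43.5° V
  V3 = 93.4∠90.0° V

Step 1 — Convert each phasor to rectangular form:
  V1 = 107·(cos(-60.0°) + j·sin(-60.0°)) = 53.5 - j92.66 V
  V2 = 73·(cos(43.5°) + j·sin(43.5°)) = 52.95 + j50.25 V
  V3 = 93.4·(cos(90.0°) + j·sin(90.0°)) = 0 + j93.4 V
Step 2 — Sum components: V_total = 106.5 + j50.99 V.
Step 3 — Convert to polar: |V_total| = 118 V, ∠V_total = 25.6°.

V_total = 118∠25.6° V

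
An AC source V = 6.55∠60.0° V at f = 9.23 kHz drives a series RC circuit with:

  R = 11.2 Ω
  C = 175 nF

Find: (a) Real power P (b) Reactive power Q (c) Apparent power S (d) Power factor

Step 1 — Angular frequency: ω = 2π·f = 2π·9230 = 5.799e+04 rad/s.
Step 2 — Component impedances:
  R: Z = R = 11.2 Ω
  C: Z = 1/(jωC) = -j/(ω·C) = 0 - j98.53 Ω
Step 3 — Series combination: Z_total = R + C = 11.2 - j98.53 Ω = 99.17∠-83.5° Ω.
Step 4 — Source phasor: V = 6.55∠60.0° V = 3.275 + j5.672 V.
Step 5 — Current: I = V / Z = -0.05311 + j0.03927 A = 0.06605∠143.5° A.
Step 6 — Complex power: S = V·I* = 0.04886 - j0.4299 VA.
Step 7 — Real power: P = Re(S) = 0.04886 W.
Step 8 — Reactive power: Q = Im(S) = -0.4299 VAR.
Step 9 — Apparent power: |S| = 0.4326 VA.
Step 10 — Power factor: PF = P/|S| = 0.1129 (leading).

(a) P = 0.04886 W  (b) Q = -0.4299 VAR  (c) S = 0.4326 VA  (d) PF = 0.1129 (leading)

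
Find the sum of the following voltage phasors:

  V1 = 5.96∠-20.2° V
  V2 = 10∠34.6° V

Step 1 — Convert each phasor to rectangular form:
  V1 = 5.96·(cos(-20.2°) + j·sin(-20.2°)) = 5.593 - j2.058 V
  V2 = 10·(cos(34.6°) + j·sin(34.6°)) = 8.231 + j5.678 V
Step 2 — Sum components: V_total = 13.82 + j3.62 V.
Step 3 — Convert to polar: |V_total| = 14.29 V, ∠V_total = 14.7°.

V_total = 14.29∠14.7° V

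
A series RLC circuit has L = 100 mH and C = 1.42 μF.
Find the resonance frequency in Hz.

Step 1 — Resonance condition Im(Z)=0 gives ω₀ = 1/√(LC).
Step 2 — ω₀ = 1/√(0.1·1.42e-06) = 2654 rad/s.
Step 3 — f₀ = ω₀/(2π) = 422.4 Hz.

f₀ = 422.4 Hz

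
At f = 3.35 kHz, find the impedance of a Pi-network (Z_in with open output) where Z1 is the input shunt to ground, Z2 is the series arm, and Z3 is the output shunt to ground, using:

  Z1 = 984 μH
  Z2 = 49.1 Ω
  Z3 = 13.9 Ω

Step 1 — Angular frequency: ω = 2π·f = 2π·3350 = 2.105e+04 rad/s.
Step 2 — Component impedances:
  Z1: Z = jωL = j·2.105e+04·0.000984 = 0 + j20.71 Ω
  Z2: Z = R = 49.1 Ω
  Z3: Z = R = 13.9 Ω
Step 3 — With open output, the series arm Z2 and the output shunt Z3 appear in series to ground: Z2 + Z3 = 63 Ω.
Step 4 — Parallel with input shunt Z1: Z_in = Z1 || (Z2 + Z3) = 6.145 + j18.69 Ω = 19.68∠71.8° Ω.

Z = 6.145 + j18.69 Ω = 19.68∠71.8° Ω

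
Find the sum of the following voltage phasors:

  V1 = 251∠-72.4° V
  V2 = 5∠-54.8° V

Step 1 — Convert each phasor to rectangular form:
  V1 = 251·(cos(-72.4°) + j·sin(-72.4°)) = 75.89 - j239.3 V
  V2 = 5·(cos(-54.8°) + j·sin(-54.8°)) = 2.882 - j4.086 V
Step 2 — Sum components: V_total = 78.78 - j243.3 V.
Step 3 — Convert to polar: |V_total| = 255.8 V, ∠V_total = -72.1°.

V_total = 255.8∠-72.1° V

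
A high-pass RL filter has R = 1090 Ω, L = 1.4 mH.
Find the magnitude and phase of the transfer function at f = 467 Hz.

Step 1 — Angular frequency: ω = 2π·467 = 2934 rad/s.
Step 2 — Transfer function: H(jω) = jωL/(R + jωL).
Step 3 — Numerator jωL = j·4.108; denominator R + jωL = 1090 + j4.108.
Step 4 — H = 1.42e-05 + j0.003769.
Step 5 — Magnitude: |H| = 0.003769 (-48.5 dB); phase: φ = 89.8°.

|H| = 0.003769 (-48.5 dB), φ = 89.8°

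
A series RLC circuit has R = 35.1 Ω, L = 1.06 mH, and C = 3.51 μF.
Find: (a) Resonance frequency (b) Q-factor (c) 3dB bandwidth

Step 1 — Resonance condition Im(Z)=0 gives ω₀ = 1/√(LC).
Step 2 — ω₀ = 1/√(0.00106·3.51e-06) = 1.639e+04 rad/s.
Step 3 — f₀ = ω₀/(2π) = 2609 Hz.
Step 4 — Series Q: Q = ω₀L/R = 1.639e+04·0.00106/35.1 = 0.4951.
Step 5 — 3dB bandwidth: Δω = ω₀/Q = 3.311e+04 rad/s; BW = Δω/(2π) = 5270 Hz.

(a) f₀ = 2609 Hz  (b) Q = 0.4951  (c) BW = 5270 Hz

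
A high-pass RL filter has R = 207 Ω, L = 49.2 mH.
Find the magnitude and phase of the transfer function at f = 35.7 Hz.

Step 1 — Angular frequency: ω = 2π·35.7 = 224.3 rad/s.
Step 2 — Transfer function: H(jω) = jωL/(R + jωL).
Step 3 — Numerator jωL = j·11.04; denominator R + jωL = 207 + j11.04.
Step 4 — H = 0.002834 + j0.05316.
Step 5 — Magnitude: |H| = 0.05324 (-25.5 dB); phase: φ = 86.9°.

|H| = 0.05324 (-25.5 dB), φ = 86.9°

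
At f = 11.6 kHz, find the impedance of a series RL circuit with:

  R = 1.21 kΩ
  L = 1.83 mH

Step 1 — Angular frequency: ω = 2π·f = 2π·1.16e+04 = 7.288e+04 rad/s.
Step 2 — Component impedances:
  R: Z = R = 1210 Ω
  L: Z = jωL = j·7.288e+04·0.00183 = 0 + j133.4 Ω
Step 3 — Series combination: Z_total = R + L = 1210 + j133.4 Ω = 1217∠6.3° Ω.

Z = 1210 + j133.4 Ω = 1217∠6.3° Ω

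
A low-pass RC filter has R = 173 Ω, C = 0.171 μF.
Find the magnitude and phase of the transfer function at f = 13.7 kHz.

Step 1 — Angular frequency: ω = 2π·1.37e+04 = 8.608e+04 rad/s.
Step 2 — Transfer function: H(jω) = 1/(1 + jωRC).
Step 3 — Denominator: 1 + jωRC = 1 + j·8.608e+04·173·1.71e-07 = 1 + j2.546.
Step 4 — H = 0.1336 - j0.3402.
Step 5 — Magnitude: |H| = 0.3655 (-8.7 dB); phase: φ = -68.6°.

|H| = 0.3655 (-8.7 dB), φ = -68.6°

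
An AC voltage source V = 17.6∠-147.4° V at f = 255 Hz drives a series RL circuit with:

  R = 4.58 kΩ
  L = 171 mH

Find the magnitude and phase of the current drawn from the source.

Step 1 — Angular frequency: ω = 2π·f = 2π·255 = 1602 rad/s.
Step 2 — Component impedances:
  R: Z = R = 4580 Ω
  L: Z = jωL = j·1602·0.171 = 0 + j274 Ω
Step 3 — Series combination: Z_total = R + L = 4580 + j274 Ω = 4588∠3.4° Ω.
Step 4 — Source phasor: V = 17.6∠-147.4° V = -14.83 - j9.482 V.
Step 5 — Ohm's law: I = V / Z_total = (-14.83 - j9.482) / (4580 + j274) = -0.003349 - j0.00187 A.
Step 6 — Convert to polar: |I| = 0.003836 A, ∠I = -150.8°.

I = 0.003836∠-150.8° A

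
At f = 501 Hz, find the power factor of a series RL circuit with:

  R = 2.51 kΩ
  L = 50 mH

Step 1 — Angular frequency: ω = 2π·f = 2π·501 = 3148 rad/s.
Step 2 — Component impedances:
  R: Z = R = 2510 Ω
  L: Z = jωL = j·3148·0.05 = 0 + j157.4 Ω
Step 3 — Series combination: Z_total = R + L = 2510 + j157.4 Ω = 2515∠3.6° Ω.
Step 4 — Power factor: PF = cos(φ) = Re(Z)/|Z| = 2510/2515 = 0.998.
Step 5 — Type: Im(Z) = 157.4 ⇒ lagging (phase φ = 3.6°).

PF = 0.998 (lagging, φ = 3.6°)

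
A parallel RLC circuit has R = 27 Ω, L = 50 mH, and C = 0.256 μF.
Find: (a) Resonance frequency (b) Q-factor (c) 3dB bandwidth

Step 1 — Resonance: ω₀ = 1/√(LC) = 1/√(0.05·2.56e-07) = 8839 rad/s.
Step 2 — f₀ = ω₀/(2π) = 1407 Hz.
Step 3 — Parallel Q: Q = R/(ω₀L) = 27/(8839·0.05) = 0.06109.
Step 4 — Bandwidth: Δω = ω₀/Q = 1.447e+05 rad/s; BW = Δω/(2π) = 2.303e+04 Hz.

(a) f₀ = 1407 Hz  (b) Q = 0.06109  (c) BW = 2.303e+04 Hz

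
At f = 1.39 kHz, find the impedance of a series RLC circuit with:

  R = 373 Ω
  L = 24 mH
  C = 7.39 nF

Step 1 — Angular frequency: ω = 2π·f = 2π·1390 = 8734 rad/s.
Step 2 — Component impedances:
  R: Z = R = 373 Ω
  L: Z = jωL = j·8734·0.024 = 0 + j209.6 Ω
  C: Z = 1/(jωC) = -j/(ω·C) = 0 - j1.549e+04 Ω
Step 3 — Series combination: Z_total = R + L + C = 373 - j1.528e+04 Ω = 1.529e+04∠-88.6° Ω.

Z = 373 - j1.528e+04 Ω = 1.529e+04∠-88.6° Ω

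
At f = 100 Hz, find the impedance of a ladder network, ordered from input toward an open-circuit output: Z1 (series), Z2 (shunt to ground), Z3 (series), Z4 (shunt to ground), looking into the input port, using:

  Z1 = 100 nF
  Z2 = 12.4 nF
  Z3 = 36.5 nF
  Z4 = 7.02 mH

Step 1 — Angular frequency: ω = 2π·f = 2π·100 = 628.3 rad/s.
Step 2 — Component impedances:
  Z1: Z = 1/(jωC) = -j/(ω·C) = 0 - j1.592e+04 Ω
  Z2: Z = 1/(jωC) = -j/(ω·C) = 0 - j1.284e+05 Ω
  Z3: Z = 1/(jωC) = -j/(ω·C) = 0 - j4.36e+04 Ω
  Z4: Z = jωL = j·628.3·0.00702 = 0 + j4.411 Ω
Step 3 — Ladder network (open output): work backward from the far end, alternating series and parallel combinations. Z_in = 0 - j4.846e+04 Ω = 4.846e+04∠-90.0° Ω.

Z = 0 - j4.846e+04 Ω = 4.846e+04∠-90.0° Ω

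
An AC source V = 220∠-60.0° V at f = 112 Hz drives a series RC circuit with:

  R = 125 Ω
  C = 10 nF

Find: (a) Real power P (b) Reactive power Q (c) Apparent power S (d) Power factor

Step 1 — Angular frequency: ω = 2π·f = 2π·112 = 703.7 rad/s.
Step 2 — Component impedances:
  R: Z = R = 125 Ω
  C: Z = 1/(jωC) = -j/(ω·C) = 0 - j1.421e+05 Ω
Step 3 — Series combination: Z_total = R + C = 125 - j1.421e+05 Ω = 1.421e+05∠-89.9° Ω.
Step 4 — Source phasor: V = 220∠-60.0° V = 110 - j190.5 V.
Step 5 — Current: I = V / Z = 0.001341 + j0.0007729 A = 0.001548∠29.9° A.
Step 6 — Complex power: S = V·I* = 0.0002996 - j0.3406 VA.
Step 7 — Real power: P = Re(S) = 0.0002996 W.
Step 8 — Reactive power: Q = Im(S) = -0.3406 VAR.
Step 9 — Apparent power: |S| = 0.3406 VA.
Step 10 — Power factor: PF = P/|S| = 0.0008796 (leading).

(a) P = 0.0002996 W  (b) Q = -0.3406 VAR  (c) S = 0.3406 VA  (d) PF = 0.0008796 (leading)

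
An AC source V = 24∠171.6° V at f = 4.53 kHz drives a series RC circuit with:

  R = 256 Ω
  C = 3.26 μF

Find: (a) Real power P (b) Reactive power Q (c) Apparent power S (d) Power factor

Step 1 — Angular frequency: ω = 2π·f = 2π·4530 = 2.846e+04 rad/s.
Step 2 — Component impedances:
  R: Z = R = 256 Ω
  C: Z = 1/(jωC) = -j/(ω·C) = 0 - j10.78 Ω
Step 3 — Series combination: Z_total = R + C = 256 - j10.78 Ω = 256.2∠-2.4° Ω.
Step 4 — Source phasor: V = 24∠171.6° V = -23.74 + j3.506 V.
Step 5 — Current: I = V / Z = -0.09316 + j0.009774 A = 0.09367∠174.0° A.
Step 6 — Complex power: S = V·I* = 2.246 - j0.09455 VA.
Step 7 — Real power: P = Re(S) = 2.246 W.
Step 8 — Reactive power: Q = Im(S) = -0.09455 VAR.
Step 9 — Apparent power: |S| = 2.248 VA.
Step 10 — Power factor: PF = P/|S| = 0.9991 (leading).

(a) P = 2.246 W  (b) Q = -0.09455 VAR  (c) S = 2.248 VA  (d) PF = 0.9991 (leading)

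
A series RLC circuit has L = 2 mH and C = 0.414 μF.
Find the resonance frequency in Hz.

Step 1 — Resonance condition Im(Z)=0 gives ω₀ = 1/√(LC).
Step 2 — ω₀ = 1/√(0.002·4.14e-07) = 3.475e+04 rad/s.
Step 3 — f₀ = ω₀/(2π) = 5531 Hz.

f₀ = 5531 Hz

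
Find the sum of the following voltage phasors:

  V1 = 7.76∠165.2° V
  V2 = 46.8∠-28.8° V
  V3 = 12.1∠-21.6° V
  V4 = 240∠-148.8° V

Step 1 — Convert each phasor to rectangular form:
  V1 = 7.76·(cos(165.2°) + j·sin(165.2°)) = -7.503 + j1.982 V
  V2 = 46.8·(cos(-28.8°) + j·sin(-28.8°)) = 41.01 - j22.55 V
  V3 = 12.1·(cos(-21.6°) + j·sin(-21.6°)) = 11.25 - j4.454 V
  V4 = 240·(cos(-148.8°) + j·sin(-148.8°)) = -205.3 - j124.3 V
Step 2 — Sum components: V_total = -160.5 - j149.3 V.
Step 3 — Convert to polar: |V_total| = 219.3 V, ∠V_total = -137.1°.

V_total = 219.3∠-137.1° V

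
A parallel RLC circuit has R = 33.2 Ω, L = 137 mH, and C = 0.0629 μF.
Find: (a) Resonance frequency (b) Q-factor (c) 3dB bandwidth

Step 1 — Resonance: ω₀ = 1/√(LC) = 1/√(0.137·6.29e-08) = 1.077e+04 rad/s.
Step 2 — f₀ = ω₀/(2π) = 1714 Hz.
Step 3 — Parallel Q: Q = R/(ω₀L) = 33.2/(1.077e+04·0.137) = 0.0225.
Step 4 — Bandwidth: Δω = ω₀/Q = 4.789e+05 rad/s; BW = Δω/(2π) = 7.621e+04 Hz.

(a) f₀ = 1714 Hz  (b) Q = 0.0225  (c) BW = 7.621e+04 Hz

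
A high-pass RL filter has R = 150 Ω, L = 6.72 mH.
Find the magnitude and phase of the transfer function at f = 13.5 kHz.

Step 1 — Angular frequency: ω = 2π·1.35e+04 = 8.482e+04 rad/s.
Step 2 — Transfer function: H(jω) = jωL/(R + jωL).
Step 3 — Numerator jωL = j·570; denominator R + jωL = 150 + j570.
Step 4 — H = 0.9352 + j0.2461.
Step 5 — Magnitude: |H| = 0.9671 (-0.3 dB); phase: φ = 14.7°.

|H| = 0.9671 (-0.3 dB), φ = 14.7°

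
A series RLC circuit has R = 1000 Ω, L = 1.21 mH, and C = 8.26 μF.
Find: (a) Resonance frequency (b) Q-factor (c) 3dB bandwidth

Step 1 — Resonance: ω₀ = 1/√(LC) = 1/√(0.00121·8.26e-06) = 1e+04 rad/s.
Step 2 — f₀ = ω₀/(2π) = 1592 Hz.
Step 3 — Series Q: Q = ω₀L/R = 1e+04·0.00121/1000 = 0.0121.
Step 4 — Bandwidth: Δω = ω₀/Q = 8.264e+05 rad/s; BW = Δω/(2π) = 1.315e+05 Hz.

(a) f₀ = 1592 Hz  (b) Q = 0.0121  (c) BW = 1.315e+05 Hz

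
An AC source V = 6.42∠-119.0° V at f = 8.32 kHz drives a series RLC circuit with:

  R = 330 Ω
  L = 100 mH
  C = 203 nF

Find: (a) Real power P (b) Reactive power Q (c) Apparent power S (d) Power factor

Step 1 — Angular frequency: ω = 2π·f = 2π·8320 = 5.228e+04 rad/s.
Step 2 — Component impedances:
  R: Z = R = 330 Ω
  L: Z = jωL = j·5.228e+04·0.1 = 0 + j5228 Ω
  C: Z = 1/(jωC) = -j/(ω·C) = 0 - j94.23 Ω
Step 3 — Series combination: Z_total = R + L + C = 330 + j5133 Ω = 5144∠86.3° Ω.
Step 4 — Source phasor: V = 6.42∠-119.0° V = -3.112 - j5.615 V.
Step 5 — Current: I = V / Z = -0.001128 + j0.0005338 A = 0.001248∠154.7° A.
Step 6 — Complex power: S = V·I* = 0.000514 + j0.007996 VA.
Step 7 — Real power: P = Re(S) = 0.000514 W.
Step 8 — Reactive power: Q = Im(S) = 0.007996 VAR.
Step 9 — Apparent power: |S| = 0.008013 VA.
Step 10 — Power factor: PF = P/|S| = 0.06415 (lagging).

(a) P = 0.000514 W  (b) Q = 0.007996 VAR  (c) S = 0.008013 VA  (d) PF = 0.06415 (lagging)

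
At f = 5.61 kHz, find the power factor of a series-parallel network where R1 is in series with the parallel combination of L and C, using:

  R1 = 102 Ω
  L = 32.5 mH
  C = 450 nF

Step 1 — Angular frequency: ω = 2π·f = 2π·5610 = 3.525e+04 rad/s.
Step 2 — Component impedances:
  R1: Z = R = 102 Ω
  L: Z = jωL = j·3.525e+04·0.0325 = 0 + j1146 Ω
  C: Z = 1/(jωC) = -j/(ω·C) = 0 - j63.04 Ω
Step 3 — Parallel branch: L || C = 1/(1/L + 1/C) = 0 - j66.72 Ω.
Step 4 — Series with R1: Z_total = R1 + (L || C) = 102 - j66.72 Ω = 121.9∠-33.2° Ω.
Step 5 — Power factor: PF = cos(φ) = Re(Z)/|Z| = 102/121.88 = 0.8369.
Step 6 — Type: Im(Z) = -66.72 ⇒ leading (phase φ = -33.2°).

PF = 0.8369 (leading, φ = -33.2°)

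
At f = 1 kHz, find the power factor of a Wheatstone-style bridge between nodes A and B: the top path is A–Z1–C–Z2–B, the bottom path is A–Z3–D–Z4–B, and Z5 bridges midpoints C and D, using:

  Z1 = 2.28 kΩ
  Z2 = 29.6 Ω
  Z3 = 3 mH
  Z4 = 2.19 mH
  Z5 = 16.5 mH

Step 1 — Angular frequency: ω = 2π·f = 2π·1000 = 6283 rad/s.
Step 2 — Component impedances:
  Z1: Z = R = 2280 Ω
  Z2: Z = R = 29.6 Ω
  Z3: Z = jωL = j·6283·0.003 = 0 + j18.85 Ω
  Z4: Z = jωL = j·6283·0.00219 = 0 + j13.76 Ω
  Z5: Z = jωL = j·6283·0.0165 = 0 + j103.7 Ω
Step 3 — Bridge requires nodal analysis (the Z5 bridge couples midpoints C and D, so the two paths cannot be reduced to a simple series/parallel combination). Setting node B to ground and injecting 1 A at node A, the 3-node admittance system at A, C, D solves to V_A = Z_AB = 0.7778 + j31.16 Ω = 31.17∠88.6° Ω.
Step 4 — Power factor: PF = cos(φ) = Re(Z)/|Z| = 0.7778/31.17 = 0.02495.
Step 5 — Type: Im(Z) = 31.16 ⇒ lagging (phase φ = 88.6°).

PF = 0.02495 (lagging, φ = 88.6°)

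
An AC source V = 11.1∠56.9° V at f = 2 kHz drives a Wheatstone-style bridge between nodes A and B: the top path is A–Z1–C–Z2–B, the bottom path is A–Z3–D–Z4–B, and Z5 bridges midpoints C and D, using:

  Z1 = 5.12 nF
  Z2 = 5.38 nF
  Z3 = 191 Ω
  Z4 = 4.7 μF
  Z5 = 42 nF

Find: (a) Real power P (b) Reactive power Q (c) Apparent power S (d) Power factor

Step 1 — Angular frequency: ω = 2π·f = 2π·2000 = 1.257e+04 rad/s.
Step 2 — Component impedances:
  Z1: Z = 1/(jωC) = -j/(ω·C) = 0 - j1.554e+04 Ω
  Z2: Z = 1/(jωC) = -j/(ω·C) = 0 - j1.479e+04 Ω
  Z3: Z = R = 191 Ω
  Z4: Z = 1/(jωC) = -j/(ω·C) = 0 - j16.93 Ω
  Z5: Z = 1/(jωC) = -j/(ω·C) = 0 - j1895 Ω
Step 3 — Bridge requires nodal analysis (the Z5 bridge couples midpoints C and D, so the two paths cannot be reduced to a simple series/parallel combination). Setting node B to ground and injecting 1 A at node A, the 3-node admittance system at A, C, D solves to V_A = Z_AB = 190.9 - j19.03 Ω = 191.9∠-5.7° Ω.
Step 4 — Source phasor: V = 11.1∠56.9° V = 6.062 + j9.299 V.
Step 5 — Current: I = V / Z = 0.02663 + j0.05136 A = 0.05785∠62.6° A.
Step 6 — Complex power: S = V·I* = 0.639 - j0.06369 VA.
Step 7 — Real power: P = Re(S) = 0.639 W.
Step 8 — Reactive power: Q = Im(S) = -0.06369 VAR.
Step 9 — Apparent power: |S| = 0.6421 VA.
Step 10 — Power factor: PF = P/|S| = 0.9951 (leading).

(a) P = 0.639 W  (b) Q = -0.06369 VAR  (c) S = 0.6421 VA  (d) PF = 0.9951 (leading)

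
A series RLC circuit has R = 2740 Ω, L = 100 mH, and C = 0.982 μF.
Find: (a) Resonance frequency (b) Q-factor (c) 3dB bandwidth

Step 1 — Resonance: ω₀ = 1/√(LC) = 1/√(0.1·9.82e-07) = 3191 rad/s.
Step 2 — f₀ = ω₀/(2π) = 507.9 Hz.
Step 3 — Series Q: Q = ω₀L/R = 3191·0.1/2740 = 0.1165.
Step 4 — Bandwidth: Δω = ω₀/Q = 2.74e+04 rad/s; BW = Δω/(2π) = 4361 Hz.

(a) f₀ = 507.9 Hz  (b) Q = 0.1165  (c) BW = 4361 Hz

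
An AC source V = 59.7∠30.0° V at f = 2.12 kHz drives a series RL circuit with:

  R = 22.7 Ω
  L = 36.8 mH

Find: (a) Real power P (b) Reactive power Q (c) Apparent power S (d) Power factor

Step 1 — Angular frequency: ω = 2π·f = 2π·2120 = 1.332e+04 rad/s.
Step 2 — Component impedances:
  R: Z = R = 22.7 Ω
  L: Z = jωL = j·1.332e+04·0.0368 = 0 + j490.2 Ω
Step 3 — Series combination: Z_total = R + L = 22.7 + j490.2 Ω = 490.7∠87.3° Ω.
Step 4 — Source phasor: V = 59.7∠30.0° V = 51.7 + j29.85 V.
Step 5 — Current: I = V / Z = 0.06564 - j0.1024 A = 0.1217∠-57.3° A.
Step 6 — Complex power: S = V·I* = 0.336 + j7.255 VA.
Step 7 — Real power: P = Re(S) = 0.336 W.
Step 8 — Reactive power: Q = Im(S) = 7.255 VAR.
Step 9 — Apparent power: |S| = 7.263 VA.
Step 10 — Power factor: PF = P/|S| = 0.04626 (lagging).

(a) P = 0.336 W  (b) Q = 7.255 VAR  (c) S = 7.263 VA  (d) PF = 0.04626 (lagging)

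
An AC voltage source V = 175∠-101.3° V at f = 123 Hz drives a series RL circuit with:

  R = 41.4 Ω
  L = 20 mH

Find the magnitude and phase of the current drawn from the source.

Step 1 — Angular frequency: ω = 2π·f = 2π·123 = 772.8 rad/s.
Step 2 — Component impedances:
  R: Z = R = 41.4 Ω
  L: Z = jωL = j·772.8·0.02 = 0 + j15.46 Ω
Step 3 — Series combination: Z_total = R + L = 41.4 + j15.46 Ω = 44.19∠20.5° Ω.
Step 4 — Source phasor: V = 175∠-101.3° V = -34.29 - j171.6 V.
Step 5 — Ohm's law: I = V / Z_total = (-34.29 - j171.6) / (41.4 + j15.46) = -2.085 - j3.367 A.
Step 6 — Convert to polar: |I| = 3.96 A, ∠I = -121.8°.

I = 3.96∠-121.8° A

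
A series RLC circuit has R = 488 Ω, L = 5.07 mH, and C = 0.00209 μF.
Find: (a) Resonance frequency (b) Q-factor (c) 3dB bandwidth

Step 1 — Resonance condition Im(Z)=0 gives ω₀ = 1/√(LC).
Step 2 — ω₀ = 1/√(0.00507·2.09e-09) = 3.072e+05 rad/s.
Step 3 — f₀ = ω₀/(2π) = 4.889e+04 Hz.
Step 4 — Series Q: Q = ω₀L/R = 3.072e+05·0.00507/488 = 3.192.
Step 5 — 3dB bandwidth: Δω = ω₀/Q = 9.625e+04 rad/s; BW = Δω/(2π) = 1.532e+04 Hz.

(a) f₀ = 4.889e+04 Hz  (b) Q = 3.192  (c) BW = 1.532e+04 Hz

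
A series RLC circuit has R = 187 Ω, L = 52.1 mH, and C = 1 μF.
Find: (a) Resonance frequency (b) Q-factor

Step 1 — Resonance condition Im(Z)=0 gives ω₀ = 1/√(LC).
Step 2 — ω₀ = 1/√(0.0521·1e-06) = 4381 rad/s.
Step 3 — f₀ = ω₀/(2π) = 697.3 Hz.
Step 4 — Series Q: Q = ω₀L/R = 4381·0.0521/187 = 1.221.

(a) f₀ = 697.3 Hz  (b) Q = 1.221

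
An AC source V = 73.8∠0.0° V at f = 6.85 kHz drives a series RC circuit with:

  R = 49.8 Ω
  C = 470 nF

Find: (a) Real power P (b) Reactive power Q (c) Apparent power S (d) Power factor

Step 1 — Angular frequency: ω = 2π·f = 2π·6850 = 4.304e+04 rad/s.
Step 2 — Component impedances:
  R: Z = R = 49.8 Ω
  C: Z = 1/(jωC) = -j/(ω·C) = 0 - j49.43 Ω
Step 3 — Series combination: Z_total = R + C = 49.8 - j49.43 Ω = 70.17∠-44.8° Ω.
Step 4 — Source phasor: V = 73.8∠0.0° V = 73.8 V.
Step 5 — Current: I = V / Z = 0.7464 + j0.7409 A = 1.052∠44.8° A.
Step 6 — Complex power: S = V·I* = 55.09 - j54.68 VA.
Step 7 — Real power: P = Re(S) = 55.09 W.
Step 8 — Reactive power: Q = Im(S) = -54.68 VAR.
Step 9 — Apparent power: |S| = 77.62 VA.
Step 10 — Power factor: PF = P/|S| = 0.7097 (leading).

(a) P = 55.09 W  (b) Q = -54.68 VAR  (c) S = 77.62 VA  (d) PF = 0.7097 (leading)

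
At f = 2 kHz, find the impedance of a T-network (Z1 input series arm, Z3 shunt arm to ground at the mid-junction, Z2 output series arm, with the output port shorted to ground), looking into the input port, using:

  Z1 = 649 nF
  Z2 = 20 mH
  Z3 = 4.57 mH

Step 1 — Angular frequency: ω = 2π·f = 2π·2000 = 1.257e+04 rad/s.
Step 2 — Component impedances:
  Z1: Z = 1/(jωC) = -j/(ω·C) = 0 - j122.6 Ω
  Z2: Z = jωL = j·1.257e+04·0.02 = 0 + j251.3 Ω
  Z3: Z = jωL = j·1.257e+04·0.00457 = 0 + j57.43 Ω
Step 3 — With the output port shorted to ground, the output series arm Z2 runs from the junction to ground; the shunt arm Z3 also runs from the junction to ground. They appear in parallel: Z3 || Z2 = 0 + j46.75 Ω.
Step 4 — Series with input arm Z1: Z_in = Z1 + (Z3 || Z2) = 0 - j75.87 Ω = 75.87∠-90.0° Ω.

Z = 0 - j75.87 Ω = 75.87∠-90.0° Ω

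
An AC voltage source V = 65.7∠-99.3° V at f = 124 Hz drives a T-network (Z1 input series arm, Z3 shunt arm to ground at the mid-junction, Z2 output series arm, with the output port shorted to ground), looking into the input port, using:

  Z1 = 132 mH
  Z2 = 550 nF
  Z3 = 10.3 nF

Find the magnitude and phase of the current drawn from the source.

Step 1 — Angular frequency: ω = 2π·f = 2π·124 = 779.1 rad/s.
Step 2 — Component impedances:
  Z1: Z = jωL = j·779.1·0.132 = 0 + j102.8 Ω
  Z2: Z = 1/(jωC) = -j/(ω·C) = 0 - j2334 Ω
  Z3: Z = 1/(jωC) = -j/(ω·C) = 0 - j1.246e+05 Ω
Step 3 — With the output port shorted to ground, the output series arm Z2 runs from the junction to ground; the shunt arm Z3 also runs from the junction to ground. They appear in parallel: Z3 || Z2 = 0 - j2291 Ω.
Step 4 — Series with input arm Z1: Z_in = Z1 + (Z3 || Z2) = 0 - j2188 Ω = 2188∠-90.0° Ω.
Step 5 — Source phasor: V = 65.7∠-99.3° V = -10.62 - j64.84 V.
Step 6 — Ohm's law: I = V / Z_total = (-10.62 - j64.84) / (0 - j2188) = 0.02963 - j0.004853 A.
Step 7 — Convert to polar: |I| = 0.03003 A, ∠I = -9.3°.

I = 0.03003∠-9.3° A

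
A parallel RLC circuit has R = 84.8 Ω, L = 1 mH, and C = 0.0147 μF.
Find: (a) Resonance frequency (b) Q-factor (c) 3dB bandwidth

Step 1 — Resonance: ω₀ = 1/√(LC) = 1/√(0.001·1.47e-08) = 2.608e+05 rad/s.
Step 2 — f₀ = ω₀/(2π) = 4.151e+04 Hz.
Step 3 — Parallel Q: Q = R/(ω₀L) = 84.8/(2.608e+05·0.001) = 0.3251.
Step 4 — Bandwidth: Δω = ω₀/Q = 8.022e+05 rad/s; BW = Δω/(2π) = 1.277e+05 Hz.

(a) f₀ = 4.151e+04 Hz  (b) Q = 0.3251  (c) BW = 1.277e+05 Hz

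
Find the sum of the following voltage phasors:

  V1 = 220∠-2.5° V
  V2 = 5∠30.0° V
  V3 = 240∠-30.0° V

Step 1 — Convert each phasor to rectangular form:
  V1 = 220·(cos(-2.5°) + j·sin(-2.5°)) = 219.8 - j9.596 V
  V2 = 5·(cos(30.0°) + j·sin(30.0°)) = 4.33 + j2.5 V
  V3 = 240·(cos(-30.0°) + j·sin(-30.0°)) = 207.8 - j120 V
Step 2 — Sum components: V_total = 432 - j127.1 V.
Step 3 — Convert to polar: |V_total| = 450.3 V, ∠V_total = -16.4°.

V_total = 450.3∠-16.4° V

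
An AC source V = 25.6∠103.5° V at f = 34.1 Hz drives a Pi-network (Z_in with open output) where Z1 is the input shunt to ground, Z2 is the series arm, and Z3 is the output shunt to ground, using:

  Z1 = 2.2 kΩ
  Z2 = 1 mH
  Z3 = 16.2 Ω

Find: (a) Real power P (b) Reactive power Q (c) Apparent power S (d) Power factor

Step 1 — Angular frequency: ω = 2π·f = 2π·34.1 = 214.3 rad/s.
Step 2 — Component impedances:
  Z1: Z = R = 2200 Ω
  Z2: Z = jωL = j·214.3·0.001 = 0 + j0.2143 Ω
  Z3: Z = R = 16.2 Ω
Step 3 — With open output, the series arm Z2 and the output shunt Z3 appear in series to ground: Z2 + Z3 = 16.2 + j0.2143 Ω.
Step 4 — Parallel with input shunt Z1: Z_in = Z1 || (Z2 + Z3) = 16.08 + j0.2111 Ω = 16.08∠0.8° Ω.
Step 5 — Source phasor: V = 25.6∠103.5° V = -5.976 + j24.89 V.
Step 6 — Current: I = V / Z = -0.3512 + j1.553 A = 1.592∠102.7° A.
Step 7 — Complex power: S = V·I* = 40.75 + j0.5349 VA.
Step 8 — Real power: P = Re(S) = 40.75 W.
Step 9 — Reactive power: Q = Im(S) = 0.5349 VAR.
Step 10 — Apparent power: |S| = 40.75 VA.
Step 11 — Power factor: PF = P/|S| = 0.9999 (lagging).

(a) P = 40.75 W  (b) Q = 0.5349 VAR  (c) S = 40.75 VA  (d) PF = 0.9999 (lagging)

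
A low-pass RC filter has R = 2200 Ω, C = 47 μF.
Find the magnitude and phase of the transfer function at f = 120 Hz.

Step 1 — Angular frequency: ω = 2π·120 = 754 rad/s.
Step 2 — Transfer function: H(jω) = 1/(1 + jωRC).
Step 3 — Denominator: 1 + jωRC = 1 + j·754·2200·4.7e-05 = 1 + j77.96.
Step 4 — H = 0.0001645 - j0.01282.
Step 5 — Magnitude: |H| = 0.01283 (-37.8 dB); phase: φ = -89.3°.

|H| = 0.01283 (-37.8 dB), φ = -89.3°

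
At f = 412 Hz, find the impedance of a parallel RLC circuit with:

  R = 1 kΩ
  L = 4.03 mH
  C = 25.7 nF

Step 1 — Angular frequency: ω = 2π·f = 2π·412 = 2589 rad/s.
Step 2 — Component impedances:
  R: Z = R = 1000 Ω
  L: Z = jωL = j·2589·0.00403 = 0 + j10.43 Ω
  C: Z = 1/(jωC) = -j/(ω·C) = 0 - j1.503e+04 Ω
Step 3 — Parallel combination: 1/Z_total = 1/R + 1/L + 1/C; Z_total = 0.109 + j10.44 Ω = 10.44∠89.4° Ω.

Z = 0.109 + j10.44 Ω = 10.44∠89.4° Ω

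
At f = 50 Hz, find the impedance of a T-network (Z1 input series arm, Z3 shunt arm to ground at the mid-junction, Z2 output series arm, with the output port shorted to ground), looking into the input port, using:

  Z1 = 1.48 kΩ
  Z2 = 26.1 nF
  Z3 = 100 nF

Step 1 — Angular frequency: ω = 2π·f = 2π·50 = 314.2 rad/s.
Step 2 — Component impedances:
  Z1: Z = R = 1480 Ω
  Z2: Z = 1/(jωC) = -j/(ω·C) = 0 - j1.22e+05 Ω
  Z3: Z = 1/(jωC) = -j/(ω·C) = 0 - j3.183e+04 Ω
Step 3 — With the output port shorted to ground, the output series arm Z2 runs from the junction to ground; the shunt arm Z3 also runs from the junction to ground. They appear in parallel: Z3 || Z2 = 0 - j2.524e+04 Ω.
Step 4 — Series with input arm Z1: Z_in = Z1 + (Z3 || Z2) = 1480 - j2.524e+04 Ω = 2.529e+04∠-86.6° Ω.

Z = 1480 - j2.524e+04 Ω = 2.529e+04∠-86.6° Ω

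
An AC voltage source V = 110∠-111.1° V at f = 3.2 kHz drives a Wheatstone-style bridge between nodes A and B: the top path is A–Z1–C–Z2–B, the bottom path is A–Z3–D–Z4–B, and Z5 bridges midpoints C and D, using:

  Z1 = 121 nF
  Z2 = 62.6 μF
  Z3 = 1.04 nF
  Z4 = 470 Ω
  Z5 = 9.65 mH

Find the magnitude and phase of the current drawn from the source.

Step 1 — Angular frequency: ω = 2π·f = 2π·3200 = 2.011e+04 rad/s.
Step 2 — Component impedances:
  Z1: Z = 1/(jωC) = -j/(ω·C) = 0 - j411 Ω
  Z2: Z = 1/(jωC) = -j/(ω·C) = 0 - j0.7945 Ω
  Z3: Z = 1/(jωC) = -j/(ω·C) = 0 - j4.782e+04 Ω
  Z4: Z = R = 470 Ω
  Z5: Z = jωL = j·2.011e+04·0.00965 = 0 + j194 Ω
Step 3 — Bridge requires nodal analysis (the Z5 bridge couples midpoints C and D, so the two paths cannot be reduced to a simple series/parallel combination). Setting node B to ground and injecting 1 A at node A, the 3-node admittance system at A, C, D solves to V_A = Z_AB = 0.001362 - j408.3 Ω = 408.3∠-90.0° Ω.
Step 4 — Source phasor: V = 110∠-111.1° V = -39.6 - j102.6 V.
Step 5 — Ohm's law: I = V / Z_total = (-39.6 - j102.6) / (0.001362 - j408.3) = 0.2513 - j0.09698 A.
Step 6 — Convert to polar: |I| = 0.2694 A, ∠I = -21.1°.

I = 0.2694∠-21.1° A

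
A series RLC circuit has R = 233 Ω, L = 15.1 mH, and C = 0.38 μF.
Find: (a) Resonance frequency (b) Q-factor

Step 1 — Resonance condition Im(Z)=0 gives ω₀ = 1/√(LC).
Step 2 — ω₀ = 1/√(0.0151·3.8e-07) = 1.32e+04 rad/s.
Step 3 — f₀ = ω₀/(2π) = 2101 Hz.
Step 4 — Series Q: Q = ω₀L/R = 1.32e+04·0.0151/233 = 0.8555.

(a) f₀ = 2101 Hz  (b) Q = 0.8555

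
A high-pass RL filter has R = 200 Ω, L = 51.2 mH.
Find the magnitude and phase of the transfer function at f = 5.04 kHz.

Step 1 — Angular frequency: ω = 2π·5040 = 3.167e+04 rad/s.
Step 2 — Transfer function: H(jω) = jωL/(R + jωL).
Step 3 — Numerator jωL = j·1621; denominator R + jωL = 200 + j1621.
Step 4 — H = 0.985 + j0.1215.
Step 5 — Magnitude: |H| = 0.9925 (-0.1 dB); phase: φ = 7.0°.

|H| = 0.9925 (-0.1 dB), φ = 7.0°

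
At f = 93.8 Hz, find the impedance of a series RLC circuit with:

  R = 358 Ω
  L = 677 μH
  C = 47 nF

Step 1 — Angular frequency: ω = 2π·f = 2π·93.8 = 589.4 rad/s.
Step 2 — Component impedances:
  R: Z = R = 358 Ω
  L: Z = jωL = j·589.4·0.000677 = 0 + j0.399 Ω
  C: Z = 1/(jωC) = -j/(ω·C) = 0 - j3.61e+04 Ω
Step 3 — Series combination: Z_total = R + L + C = 358 - j3.61e+04 Ω = 3.61e+04∠-89.4° Ω.

Z = 358 - j3.61e+04 Ω = 3.61e+04∠-89.4° Ω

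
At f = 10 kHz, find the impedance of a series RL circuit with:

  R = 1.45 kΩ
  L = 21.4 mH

Step 1 — Angular frequency: ω = 2π·f = 2π·1e+04 = 6.283e+04 rad/s.
Step 2 — Component impedances:
  R: Z = R = 1450 Ω
  L: Z = jωL = j·6.283e+04·0.0214 = 0 + j1345 Ω
Step 3 — Series combination: Z_total = R + L = 1450 + j1345 Ω = 1977∠42.8° Ω.

Z = 1450 + j1345 Ω = 1977∠42.8° Ω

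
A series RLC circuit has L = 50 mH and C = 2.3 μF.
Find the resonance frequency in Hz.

Step 1 — Resonance condition Im(Z)=0 gives ω₀ = 1/√(LC).
Step 2 — ω₀ = 1/√(0.05·2.3e-06) = 2949 rad/s.
Step 3 — f₀ = ω₀/(2π) = 469.3 Hz.

f₀ = 469.3 Hz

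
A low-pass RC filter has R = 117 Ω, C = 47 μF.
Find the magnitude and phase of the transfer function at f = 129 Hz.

Step 1 — Angular frequency: ω = 2π·129 = 810.5 rad/s.
Step 2 — Transfer function: H(jω) = 1/(1 + jωRC).
Step 3 — Denominator: 1 + jωRC = 1 + j·810.5·117·4.7e-05 = 1 + j4.457.
Step 4 — H = 0.04793 - j0.2136.
Step 5 — Magnitude: |H| = 0.2189 (-13.2 dB); phase: φ = -77.4°.

|H| = 0.2189 (-13.2 dB), φ = -77.4°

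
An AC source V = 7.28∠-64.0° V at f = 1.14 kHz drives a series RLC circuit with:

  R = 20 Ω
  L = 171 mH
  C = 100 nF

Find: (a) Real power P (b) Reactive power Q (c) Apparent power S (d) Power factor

Step 1 — Angular frequency: ω = 2π·f = 2π·1140 = 7163 rad/s.
Step 2 — Component impedances:
  R: Z = R = 20 Ω
  L: Z = jωL = j·7163·0.171 = 0 + j1225 Ω
  C: Z = 1/(jωC) = -j/(ω·C) = 0 - j1396 Ω
Step 3 — Series combination: Z_total = R + L + C = 20 - j171.3 Ω = 172.4∠-83.3° Ω.
Step 4 — Source phasor: V = 7.28∠-64.0° V = 3.191 - j6.543 V.
Step 5 — Current: I = V / Z = 0.03984 + j0.01398 A = 0.04222∠19.3° A.
Step 6 — Complex power: S = V·I* = 0.03566 - j0.3053 VA.
Step 7 — Real power: P = Re(S) = 0.03566 W.
Step 8 — Reactive power: Q = Im(S) = -0.3053 VAR.
Step 9 — Apparent power: |S| = 0.3074 VA.
Step 10 — Power factor: PF = P/|S| = 0.116 (leading).

(a) P = 0.03566 W  (b) Q = -0.3053 VAR  (c) S = 0.3074 VA  (d) PF = 0.116 (leading)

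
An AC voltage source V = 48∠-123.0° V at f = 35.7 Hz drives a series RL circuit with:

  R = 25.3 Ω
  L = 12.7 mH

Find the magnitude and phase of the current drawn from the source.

Step 1 — Angular frequency: ω = 2π·f = 2π·35.7 = 224.3 rad/s.
Step 2 — Component impedances:
  R: Z = R = 25.3 Ω
  L: Z = jωL = j·224.3·0.0127 = 0 + j2.849 Ω
Step 3 — Series combination: Z_total = R + L = 25.3 + j2.849 Ω = 25.46∠6.4° Ω.
Step 4 — Source phasor: V = 48∠-123.0° V = -26.14 - j40.26 V.
Step 5 — Ohm's law: I = V / Z_total = (-26.14 - j40.26) / (25.3 + j2.849) = -1.197 - j1.456 A.
Step 6 — Convert to polar: |I| = 1.885 A, ∠I = -129.4°.

I = 1.885∠-129.4° A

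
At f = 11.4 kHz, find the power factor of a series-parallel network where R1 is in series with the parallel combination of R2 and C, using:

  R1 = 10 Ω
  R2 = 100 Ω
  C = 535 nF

Step 1 — Angular frequency: ω = 2π·f = 2π·1.14e+04 = 7.163e+04 rad/s.
Step 2 — Component impedances:
  R1: Z = R = 10 Ω
  R2: Z = R = 100 Ω
  C: Z = 1/(jωC) = -j/(ω·C) = 0 - j26.1 Ω
Step 3 — Parallel branch: R2 || C = 1/(1/R2 + 1/C) = 6.375 - j24.43 Ω.
Step 4 — Series with R1: Z_total = R1 + (R2 || C) = 16.38 - j24.43 Ω = 29.41∠-56.2° Ω.
Step 5 — Power factor: PF = cos(φ) = Re(Z)/|Z| = 16.3755/29.4119 = 0.5568.
Step 6 — Type: Im(Z) = -24.43 ⇒ leading (phase φ = -56.2°).

PF = 0.5568 (leading, φ = -56.2°)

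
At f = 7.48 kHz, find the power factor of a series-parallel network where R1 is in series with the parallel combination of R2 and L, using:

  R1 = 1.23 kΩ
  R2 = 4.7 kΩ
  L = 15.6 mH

Step 1 — Angular frequency: ω = 2π·f = 2π·7480 = 4.7e+04 rad/s.
Step 2 — Component impedances:
  R1: Z = R = 1230 Ω
  R2: Z = R = 4700 Ω
  L: Z = jωL = j·4.7e+04·0.0156 = 0 + j733.2 Ω
Step 3 — Parallel branch: R2 || L = 1/(1/R2 + 1/L) = 111.7 + j715.8 Ω.
Step 4 — Series with R1: Z_total = R1 + (R2 || L) = 1342 + j715.8 Ω = 1521∠28.1° Ω.
Step 5 — Power factor: PF = cos(φ) = Re(Z)/|Z| = 1342/1521 = 0.8823.
Step 6 — Type: Im(Z) = 715.8 ⇒ lagging (phase φ = 28.1°).

PF = 0.8823 (lagging, φ = 28.1°)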